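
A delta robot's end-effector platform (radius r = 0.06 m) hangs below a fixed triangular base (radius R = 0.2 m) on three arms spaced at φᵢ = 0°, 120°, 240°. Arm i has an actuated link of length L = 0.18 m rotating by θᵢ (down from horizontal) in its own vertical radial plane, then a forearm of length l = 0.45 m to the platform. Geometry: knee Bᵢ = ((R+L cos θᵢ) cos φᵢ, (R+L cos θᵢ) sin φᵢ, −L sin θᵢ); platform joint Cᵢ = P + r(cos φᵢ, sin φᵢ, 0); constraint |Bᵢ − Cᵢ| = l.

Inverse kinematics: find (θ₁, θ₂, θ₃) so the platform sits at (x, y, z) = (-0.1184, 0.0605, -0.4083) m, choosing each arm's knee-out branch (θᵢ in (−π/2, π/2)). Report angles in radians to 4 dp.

rotate P by −φ1: (-0.1184, 0.0605, -0.4083)
  A cos θ + B sin θ = C:  0.2584·cos θ + -0.4083·sin θ = -0.1862
  γ=atan2(-0.4083,0.2584)=-1.0066;  ψ=arccos(-0.3854)=1.9664;  θ1=γ+ψ≈0.9599
φ2=120.0° → target in arm frame (0.1116, 0.0723)
  e−x'=0.0284;  (l²−L²−(e−x')²−y'²−z²)/2L = -0.0073
  √(A²+B²)=0.4093;  θ2 = -1.5013+1.5887 ≈ 0.0874
arm 3 (φ=240.0°): x'=0.0068, y'=-0.1328
  A=0.1332, B=-0.4083, C=(l²−L²−A²−y'²−z²)/(2L)=-0.0888
  θ3 = atan2(B,A) + arccos(C/0.4295) = 0.5237

θ₁ = 0.9599, θ₂ = 0.0874, θ₃ = 0.5237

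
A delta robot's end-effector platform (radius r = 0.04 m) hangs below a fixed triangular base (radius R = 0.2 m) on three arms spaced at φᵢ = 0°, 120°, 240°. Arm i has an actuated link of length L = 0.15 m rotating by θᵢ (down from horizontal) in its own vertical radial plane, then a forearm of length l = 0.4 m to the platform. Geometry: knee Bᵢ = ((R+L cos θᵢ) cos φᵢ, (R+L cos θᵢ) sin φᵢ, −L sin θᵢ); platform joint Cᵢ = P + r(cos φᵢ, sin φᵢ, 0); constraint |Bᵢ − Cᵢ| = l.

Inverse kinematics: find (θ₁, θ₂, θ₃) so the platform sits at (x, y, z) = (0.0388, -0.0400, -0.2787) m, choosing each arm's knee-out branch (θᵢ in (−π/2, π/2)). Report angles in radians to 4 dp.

θ₁ = -0.0876, θ₂ = 0.5234, θ₃ = 0.0870

rotate P by −φ1: (0.0388, -0.0400, -0.2787)
  e−x'=0.1212;  (l²−L²−(e−x')²−y'²−z²)/2L = 0.1451
  γ=atan2(-0.2787,0.1212)=-1.1606;  ψ=arccos(0.4775)=1.0730;  θ1=γ+ψ≈-0.0876
rotate P by −φ2: (-0.0540, -0.0136, -0.2787)
  e−x'=0.2140;  (l²−L²−(e−x')²−y'²−z²)/2L = 0.0461
  θ2 = atan2(B,A) + arccos(C/0.3514) = 0.5234
φ3=240.0° → target in arm frame (0.0152, 0.0536)
  A=0.1448, B=-0.2787, C=(l²−L²−A²−y'²−z²)/(2L)=0.1200
  √(A²+B²)=0.3141;  θ3 = -1.0917+1.1787 ≈ 0.0870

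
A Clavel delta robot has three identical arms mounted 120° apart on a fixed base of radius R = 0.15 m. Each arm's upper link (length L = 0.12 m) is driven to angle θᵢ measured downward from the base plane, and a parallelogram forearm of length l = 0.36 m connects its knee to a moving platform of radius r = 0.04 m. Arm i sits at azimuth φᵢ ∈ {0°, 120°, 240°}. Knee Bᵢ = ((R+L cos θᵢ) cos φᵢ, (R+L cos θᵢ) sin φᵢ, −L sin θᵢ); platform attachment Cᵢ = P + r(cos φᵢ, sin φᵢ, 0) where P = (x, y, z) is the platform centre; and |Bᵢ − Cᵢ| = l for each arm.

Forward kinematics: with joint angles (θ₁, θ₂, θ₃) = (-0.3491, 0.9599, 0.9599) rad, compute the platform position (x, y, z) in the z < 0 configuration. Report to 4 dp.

centre 1 = (0.2228·cos0.0°, 0.2228·sin0.0°, 0.0410) = (0.2228, 0.0000, 0.0410)
centre 2 = (0.1788·cos120.0°, 0.1788·sin120.0°, -0.0983) = (-0.0894, 0.1549, -0.0983)
centre 3 = (0.1788·cos240.0°, 0.1788·sin240.0°, -0.0983) = (-0.0894, -0.1549, -0.0983)
subtract pairs → two planes through P
linear system: -0.6244x+0.3097y = -0.0097−-0.2787z; -0.6244x+-0.3097y = -0.0097−-0.2787z
Cramer: x(z) = 0.0155-0.4464z;  y(z) = 0.0000+0.0000z
sphere 1 gives Az²+Bz+C=0 with A=1.1992, B=0.1030, C=-0.0849;  B²−4AC=0.4181;  roots -0.3125, 0.2267;  negative root z = -0.3125
x = 0.1550, y = 0.0000

(0.1550, 0.0000, -0.3125)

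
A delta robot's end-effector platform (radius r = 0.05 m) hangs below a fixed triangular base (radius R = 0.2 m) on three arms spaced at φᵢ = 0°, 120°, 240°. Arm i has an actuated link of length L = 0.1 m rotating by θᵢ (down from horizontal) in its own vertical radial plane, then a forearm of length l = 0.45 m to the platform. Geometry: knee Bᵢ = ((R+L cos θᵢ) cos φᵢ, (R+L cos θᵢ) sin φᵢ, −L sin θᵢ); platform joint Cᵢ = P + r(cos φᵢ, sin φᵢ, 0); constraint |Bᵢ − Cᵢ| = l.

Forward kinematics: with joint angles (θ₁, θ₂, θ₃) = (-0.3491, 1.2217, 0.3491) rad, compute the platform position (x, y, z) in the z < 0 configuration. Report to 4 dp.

(0.1291, -0.0974, -0.3898)

φ1=0.0°: virtual centre (0.2440, 0.0000, 0.0342), radius l
arm 2 at φ=120.0°: ρ2 = 0.1842;  O2 = (-0.0921, 0.1595, -0.0940)
O3 = (0.2440·cos240.0°, 0.2440·sin240.0°, -0.0342) = (-0.1220, -0.2113, -0.0342)
eliminate P² terms by subtracting sphere 1 from 2 and 3
plane₁₂: -0.6721x+0.3191y+-0.2563z = -0.0179
det = 0.5175;  x = 0.0146+-0.2937z,  y = -0.0254+0.1848z
quadratic in z: (1.1204)z²+(0.0569)z+(-0.1481)=0, √Δ=0.8167 → z ∈ {-0.3898, 0.3391}; z = -0.3898 (taking z<0)
x = 0.1291, y = -0.0974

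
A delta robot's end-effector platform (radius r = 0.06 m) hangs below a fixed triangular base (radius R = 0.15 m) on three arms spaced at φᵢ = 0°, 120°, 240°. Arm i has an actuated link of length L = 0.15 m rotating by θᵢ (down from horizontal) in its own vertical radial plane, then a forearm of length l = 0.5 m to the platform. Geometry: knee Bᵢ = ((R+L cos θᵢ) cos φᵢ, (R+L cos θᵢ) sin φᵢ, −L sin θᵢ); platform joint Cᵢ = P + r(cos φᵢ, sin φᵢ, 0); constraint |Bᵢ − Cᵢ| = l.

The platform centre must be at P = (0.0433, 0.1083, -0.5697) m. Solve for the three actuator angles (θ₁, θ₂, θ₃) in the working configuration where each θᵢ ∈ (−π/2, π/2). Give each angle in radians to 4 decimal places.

rotate P by −φ1: (0.0433, 0.1083, -0.5697)
  A cos θ + B sin θ = C:  0.0467·cos θ + -0.5697·sin θ = -0.3699
  θ1 = atan2(B,A) + arccos(C/0.5716) = 0.7856
rotate P by −φ2: (0.0721, -0.0916, -0.5697)
  A cos θ + B sin θ = C:  0.0179·cos θ + -0.5697·sin θ = -0.3526
  √(A²+B²)=0.5700;  θ2 = -1.5395+2.2378 ≈ 0.6983
φ3=240.0° → target in arm frame (-0.1154, -0.0167)
  A cos θ + B sin θ = C:  0.2054·cos θ + -0.5697·sin θ = -0.4651
  √(A²+B²)=0.6056;  θ3 = -1.2247+2.4466 ≈ 1.2219

θ₁ = 0.7856, θ₂ = 0.6983, θ₃ = 1.2219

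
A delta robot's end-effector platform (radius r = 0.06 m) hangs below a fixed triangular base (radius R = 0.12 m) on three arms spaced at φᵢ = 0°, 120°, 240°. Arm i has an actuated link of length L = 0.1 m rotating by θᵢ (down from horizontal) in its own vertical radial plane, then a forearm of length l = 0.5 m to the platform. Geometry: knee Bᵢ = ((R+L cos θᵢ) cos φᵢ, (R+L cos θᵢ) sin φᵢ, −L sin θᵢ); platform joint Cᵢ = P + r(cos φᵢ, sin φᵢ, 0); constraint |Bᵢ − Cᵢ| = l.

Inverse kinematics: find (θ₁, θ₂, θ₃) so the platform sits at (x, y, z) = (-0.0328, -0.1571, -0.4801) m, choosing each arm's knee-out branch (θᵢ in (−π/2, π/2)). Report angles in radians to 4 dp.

θ₁ = 0.4366, θ₂ = 0.6983, θ₃ = -0.1743

rotate P by −φ1: (-0.0328, -0.1571, -0.4801)
  A=0.0928, B=-0.4801, C=(l²−L²−A²−y'²−z²)/(2L)=-0.1189
  √(A²+B²)=0.4890;  θ1 = -1.3799+1.8165 ≈ 0.4366
rotate P by −φ2: (-0.1197, 0.1070, -0.4801)
  e−x'=0.1797;  (l²−L²−(e−x')²−y'²−z²)/2L = -0.1711
  √(A²+B²)=0.5126;  θ2 = -1.2127+1.9110 ≈ 0.6983
φ3=240.0° → target in arm frame (0.1525, 0.0501)
  e−x'=-0.0925;  (l²−L²−(e−x')²−y'²−z²)/2L = -0.0078
  θ3 = atan2(B,A) + arccos(C/0.4889) = -0.1743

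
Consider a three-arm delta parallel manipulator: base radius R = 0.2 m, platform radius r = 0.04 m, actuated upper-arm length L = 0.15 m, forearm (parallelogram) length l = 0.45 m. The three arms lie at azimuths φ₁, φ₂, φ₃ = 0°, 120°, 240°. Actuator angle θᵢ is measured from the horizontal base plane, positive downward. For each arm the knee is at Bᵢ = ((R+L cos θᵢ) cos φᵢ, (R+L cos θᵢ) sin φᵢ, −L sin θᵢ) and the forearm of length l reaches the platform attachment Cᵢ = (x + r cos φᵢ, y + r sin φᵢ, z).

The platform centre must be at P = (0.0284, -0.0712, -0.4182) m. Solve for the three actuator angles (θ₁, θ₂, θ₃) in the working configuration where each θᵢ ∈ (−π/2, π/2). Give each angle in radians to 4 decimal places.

θ₁ = 0.4366, θ₂ = 0.8728, θ₃ = 0.3490

arm 1 (φ=0.0°): x'=0.0284, y'=-0.0712
  A cos θ + B sin θ = C:  0.1316·cos θ + -0.4182·sin θ = -0.0576
  γ=atan2(-0.4182,0.1316)=-1.2659;  ψ=arccos(-0.1314)=1.7026;  θ1=γ+ψ≈0.4366
rotate P by −φ2: (-0.0759, 0.0110, -0.4182)
  A cos θ + B sin θ = C:  0.2359·cos θ + -0.4182·sin θ = -0.1688
  √(A²+B²)=0.4801;  θ2 = -1.0573+1.9301 ≈ 0.8728
φ3=240.0° → target in arm frame (0.0475, 0.0602)
  e−x'=0.1125;  (l²−L²−(e−x')²−y'²−z²)/2L = -0.0373
  θ3 = atan2(B,A) + arccos(C/0.4331) = 0.3490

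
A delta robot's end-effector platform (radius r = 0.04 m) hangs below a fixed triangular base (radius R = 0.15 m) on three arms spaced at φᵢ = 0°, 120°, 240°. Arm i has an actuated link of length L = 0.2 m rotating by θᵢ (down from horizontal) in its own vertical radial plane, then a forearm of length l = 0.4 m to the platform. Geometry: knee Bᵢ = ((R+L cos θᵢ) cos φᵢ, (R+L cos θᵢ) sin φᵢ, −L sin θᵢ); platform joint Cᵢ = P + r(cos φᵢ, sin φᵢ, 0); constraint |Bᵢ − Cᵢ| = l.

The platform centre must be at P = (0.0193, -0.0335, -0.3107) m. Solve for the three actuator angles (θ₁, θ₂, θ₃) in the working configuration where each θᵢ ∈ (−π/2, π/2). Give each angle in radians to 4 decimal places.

rotate P by −φ1: (0.0193, -0.0335, -0.3107)
  A cos θ + B sin θ = C:  0.0907·cos θ + -0.3107·sin θ = 0.0353
  θ1 = atan2(B,A) + arccos(C/0.3237) = 0.1748
φ2=120.0° → target in arm frame (-0.0387, 0.0000)
  e−x'=0.1487;  (l²−L²−(e−x')²−y'²−z²)/2L = 0.0034
  √(A²+B²)=0.3444;  θ2 = -1.1245+1.5609 ≈ 0.4364
φ3=240.0° → target in arm frame (0.0194, 0.0335)
  A=0.0906, B=-0.3107, C=(l²−L²−A²−y'²−z²)/(2L)=0.0353
  θ3 = atan2(B,A) + arccos(C/0.3237) = 0.1745

θ₁ = 0.1748, θ₂ = 0.4364, θ₃ = 0.1745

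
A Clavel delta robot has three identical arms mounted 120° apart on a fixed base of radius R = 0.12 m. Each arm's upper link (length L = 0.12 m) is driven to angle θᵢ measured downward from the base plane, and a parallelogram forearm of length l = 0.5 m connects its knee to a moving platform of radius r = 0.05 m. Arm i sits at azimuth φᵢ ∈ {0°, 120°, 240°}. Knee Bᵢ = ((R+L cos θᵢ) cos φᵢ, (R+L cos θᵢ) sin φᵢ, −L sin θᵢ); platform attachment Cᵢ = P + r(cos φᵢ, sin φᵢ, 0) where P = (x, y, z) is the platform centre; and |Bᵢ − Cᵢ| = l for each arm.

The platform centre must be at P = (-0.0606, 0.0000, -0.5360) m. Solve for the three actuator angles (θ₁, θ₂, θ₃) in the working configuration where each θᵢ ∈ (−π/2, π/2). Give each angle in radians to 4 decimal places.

rotate P by −φ1: (-0.0606, 0.0000, -0.5360)
  e−x'=0.1306;  (l²−L²−(e−x')²−y'²−z²)/2L = -0.2865
  √(A²+B²)=0.5517;  θ1 = -1.3318+2.1168 ≈ 0.7850
rotate P by −φ2: (0.0303, 0.0525, -0.5360)
  e−x'=0.0397;  (l²−L²−(e−x')²−y'²−z²)/2L = -0.2334
  θ2 = atan2(B,A) + arccos(C/0.5375) = 0.5232
arm 3 (φ=240.0°): x'=0.0303, y'=-0.0525
  A=0.0397, B=-0.5360, C=(l²−L²−A²−y'²−z²)/(2L)=-0.2334
  θ3 = atan2(B,A) + arccos(C/0.5375) = 0.5232

θ₁ = 0.7850, θ₂ = 0.5232, θ₃ = 0.5232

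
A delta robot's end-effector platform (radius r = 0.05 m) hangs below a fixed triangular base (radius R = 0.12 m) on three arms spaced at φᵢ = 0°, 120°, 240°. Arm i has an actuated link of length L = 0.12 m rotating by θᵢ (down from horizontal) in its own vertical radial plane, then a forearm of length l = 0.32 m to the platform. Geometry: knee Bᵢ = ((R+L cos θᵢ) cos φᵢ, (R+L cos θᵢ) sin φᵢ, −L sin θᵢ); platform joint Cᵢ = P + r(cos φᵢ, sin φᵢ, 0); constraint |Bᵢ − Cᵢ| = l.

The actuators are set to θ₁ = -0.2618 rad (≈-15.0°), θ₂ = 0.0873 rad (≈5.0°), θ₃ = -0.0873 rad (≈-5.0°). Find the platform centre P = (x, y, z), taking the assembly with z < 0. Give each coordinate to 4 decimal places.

(0.0263, -0.0157, -0.2458)

O1 = (0.1859·cos0.0°, 0.1859·sin0.0°, 0.0311) = (0.1859, 0.0000, 0.0311)
O2 = (0.1895·cos120.0°, 0.1895·sin120.0°, -0.0105) = (-0.0948, 0.1641, -0.0105)
arm 3 at φ=240.0°: e+L cos θ3 = 0.1895;  O3 = (-0.0948, -0.1641, 0.0105)
eliminate P² terms by subtracting sphere 1 from 2 and 3
plane₁₂: -0.5614x+0.3283y+-0.0830z = 0.0005
det = 0.3686;  x = -0.0009+-0.1107z,  y = 0.0000+0.0637z
into |P−O₁|² = l²: 1.0163z² + -0.0208z + -0.0665 = 0;  Δ = 0.2709;  z = -0.2458 or 0.2663 → z<0 root = -0.2458
x = 0.0263, y = -0.0157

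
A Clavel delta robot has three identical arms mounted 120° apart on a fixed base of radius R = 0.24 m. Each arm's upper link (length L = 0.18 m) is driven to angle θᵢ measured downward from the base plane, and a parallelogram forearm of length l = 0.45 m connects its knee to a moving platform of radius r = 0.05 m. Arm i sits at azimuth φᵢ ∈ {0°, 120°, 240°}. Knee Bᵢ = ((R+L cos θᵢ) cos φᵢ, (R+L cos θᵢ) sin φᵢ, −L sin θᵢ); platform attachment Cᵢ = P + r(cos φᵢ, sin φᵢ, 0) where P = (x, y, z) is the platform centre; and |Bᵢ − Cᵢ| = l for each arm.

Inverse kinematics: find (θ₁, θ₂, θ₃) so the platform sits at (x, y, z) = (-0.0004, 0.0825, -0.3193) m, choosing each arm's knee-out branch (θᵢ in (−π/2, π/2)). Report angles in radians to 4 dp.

θ₁ = 0.3491, θ₂ = -0.0873, θ₃ = 0.6981

φ1=0.0° → target in arm frame (-0.0004, 0.0825)
  e−x'=0.1904;  (l²−L²−(e−x')²−y'²−z²)/2L = 0.0697
  γ=atan2(-0.3193,0.1904)=-1.0331;  ψ=arccos(0.1875)=1.3822;  θ1=γ+ψ≈0.3491
rotate P by −φ2: (0.0716, -0.0409, -0.3193)
  e−x'=0.1184;  (l²−L²−(e−x')²−y'²−z²)/2L = 0.1457
  θ2 = atan2(B,A) + arccos(C/0.3405) = -0.0873
φ3=240.0° → target in arm frame (-0.0712, -0.0416)
  A=0.2612, B=-0.3193, C=(l²−L²−A²−y'²−z²)/(2L)=-0.0051
  γ=atan2(-0.3193,0.2612)=-0.8851;  ψ=arccos(-0.0123)=1.5831;  θ3=γ+ψ≈0.6981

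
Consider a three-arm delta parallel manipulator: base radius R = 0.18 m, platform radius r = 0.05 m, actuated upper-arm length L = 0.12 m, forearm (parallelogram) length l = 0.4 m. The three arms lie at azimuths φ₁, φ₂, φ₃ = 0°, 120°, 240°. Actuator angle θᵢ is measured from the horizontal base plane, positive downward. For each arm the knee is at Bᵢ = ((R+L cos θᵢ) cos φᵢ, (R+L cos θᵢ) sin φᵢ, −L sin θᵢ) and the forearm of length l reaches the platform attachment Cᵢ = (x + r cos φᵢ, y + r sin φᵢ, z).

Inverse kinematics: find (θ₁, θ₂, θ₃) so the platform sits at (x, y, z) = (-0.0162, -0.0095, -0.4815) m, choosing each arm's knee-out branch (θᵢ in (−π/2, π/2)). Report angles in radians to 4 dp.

θ₁ = 1.3962, θ₂ = 1.3088, θ₃ = 1.2216

arm 1 (φ=0.0°): x'=-0.0162, y'=-0.0095
  A cos θ + B sin θ = C:  0.1462·cos θ + -0.4815·sin θ = -0.4488
  θ1 = atan2(B,A) + arccos(C/0.5032) = 1.3962
φ2=120.0° → target in arm frame (-0.0001, 0.0188)
  e−x'=0.1301;  (l²−L²−(e−x')²−y'²−z²)/2L = -0.4314
  γ=atan2(-0.4815,0.1301)=-1.3068;  ψ=arccos(-0.8649)=2.6157;  θ2=γ+ψ≈1.3088
rotate P by −φ3: (0.0163, -0.0093, -0.4815)
  e−x'=0.1137;  (l²−L²−(e−x')²−y'²−z²)/2L = -0.4135
  γ=atan2(-0.4815,0.1137)=-1.3390;  ψ=arccos(-0.8359)=2.5605;  θ3=γ+ψ≈1.2216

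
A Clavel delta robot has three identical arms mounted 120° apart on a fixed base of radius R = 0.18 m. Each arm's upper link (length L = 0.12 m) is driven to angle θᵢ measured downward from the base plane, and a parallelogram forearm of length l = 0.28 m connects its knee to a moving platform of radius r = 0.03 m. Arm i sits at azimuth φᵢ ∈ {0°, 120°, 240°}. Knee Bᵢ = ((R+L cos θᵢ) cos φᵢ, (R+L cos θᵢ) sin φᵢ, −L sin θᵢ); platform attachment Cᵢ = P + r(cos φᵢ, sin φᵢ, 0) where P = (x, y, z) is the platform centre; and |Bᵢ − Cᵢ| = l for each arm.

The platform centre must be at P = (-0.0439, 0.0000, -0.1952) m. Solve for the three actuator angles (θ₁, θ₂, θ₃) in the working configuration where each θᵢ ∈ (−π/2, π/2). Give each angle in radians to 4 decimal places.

θ₁ = 0.9602, θ₂ = 0.4363, θ₃ = 0.4363

φ1=0.0° → target in arm frame (-0.0439, 0.0000)
  e−x'=0.1939;  (l²−L²−(e−x')²−y'²−z²)/2L = -0.0488
  θ1 = atan2(B,A) + arccos(C/0.2751) = 0.9602
arm 2 (φ=120.0°): x'=0.0219, y'=0.0380
  A=0.1280, B=-0.1952, C=(l²−L²−A²−y'²−z²)/(2L)=0.0336
  √(A²+B²)=0.2335;  θ2 = -0.9902+1.4265 ≈ 0.4363
arm 3 (φ=240.0°): x'=0.0220, y'=-0.0380
  A cos θ + B sin θ = C:  0.1280·cos θ + -0.1952·sin θ = 0.0336
  γ=atan2(-0.1952,0.1280)=-0.9902;  ψ=arccos(0.1438)=1.4265;  θ3=γ+ψ≈0.4363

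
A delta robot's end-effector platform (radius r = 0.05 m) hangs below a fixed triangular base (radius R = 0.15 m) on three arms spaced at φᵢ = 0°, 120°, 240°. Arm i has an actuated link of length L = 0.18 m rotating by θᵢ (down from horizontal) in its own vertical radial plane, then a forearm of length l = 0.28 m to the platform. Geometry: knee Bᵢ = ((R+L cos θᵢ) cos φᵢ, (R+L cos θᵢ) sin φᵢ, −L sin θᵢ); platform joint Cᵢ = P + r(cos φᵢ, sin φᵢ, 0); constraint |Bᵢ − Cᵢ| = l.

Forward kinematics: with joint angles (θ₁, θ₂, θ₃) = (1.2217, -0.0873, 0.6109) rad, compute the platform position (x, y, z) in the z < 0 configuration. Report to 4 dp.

(-0.1128, 0.0522, -0.1885)

arm 1 at φ=0.0°: e+L cos θ1 = 0.1616;  O1 = (0.1616, 0.0000, -0.1691)
φ2=120.0°: virtual centre (-0.1397, 0.2419, 0.0157), radius l
O3 = (0.2474·cos240.0°, 0.2474·sin240.0°, -0.1032) = (-0.1237, -0.2143, -0.1032)
subtract pairs → two planes through P
plane₁₂: -0.6025x+0.4838y+0.3697z = 0.0235
Cramer: x(z) = -0.0344+0.4159z;  y(z) = 0.0058-0.2462z
sphere 1 gives Az²+Bz+C=0 with A=1.2336, B=0.1724, C=-0.0113;  B²−4AC=0.0857;  roots -0.1885, 0.0488;  negative root z = -0.1885
x = -0.1128, y = 0.0522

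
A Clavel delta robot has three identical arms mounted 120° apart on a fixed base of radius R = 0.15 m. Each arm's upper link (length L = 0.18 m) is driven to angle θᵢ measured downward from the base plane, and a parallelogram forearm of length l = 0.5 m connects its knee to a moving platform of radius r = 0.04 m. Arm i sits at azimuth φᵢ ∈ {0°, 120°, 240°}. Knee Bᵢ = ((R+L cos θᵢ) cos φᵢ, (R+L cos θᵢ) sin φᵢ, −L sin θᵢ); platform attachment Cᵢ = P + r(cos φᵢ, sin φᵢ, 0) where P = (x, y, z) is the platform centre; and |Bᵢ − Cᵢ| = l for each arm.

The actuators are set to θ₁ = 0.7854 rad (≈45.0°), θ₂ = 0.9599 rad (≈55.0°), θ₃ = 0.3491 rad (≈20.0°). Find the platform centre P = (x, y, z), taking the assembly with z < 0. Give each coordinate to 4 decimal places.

O1 = (0.2373·cos0.0°, 0.2373·sin0.0°, -0.1273) = (0.2373, 0.0000, -0.1273)
arm 2 at φ=120.0°: ρ2 = 0.2132;  O2 = (-0.1066, 0.1847, -0.1474)
arm 3 at φ=240.0°: ρ3 = 0.2791;  O3 = (-0.1396, -0.2417, -0.0616)
subtract pairs → two planes through P
[-0.6878 0.3694 -0.0403]·P = -0.0053;  [-0.7537 -0.4835 0.1314]·P = 0.0092
det = 0.6109;  x = -0.0014+0.0475z,  y = -0.0169+0.1977z
into |P−O₁|² = l²: 1.0413z² + 0.2252z + -0.1766 = 0;  Δ = 0.7861;  z = -0.5338 or 0.3176 → z<0 root = -0.5338
x = -0.0268, y = -0.1224

(-0.0268, -0.1224, -0.5338)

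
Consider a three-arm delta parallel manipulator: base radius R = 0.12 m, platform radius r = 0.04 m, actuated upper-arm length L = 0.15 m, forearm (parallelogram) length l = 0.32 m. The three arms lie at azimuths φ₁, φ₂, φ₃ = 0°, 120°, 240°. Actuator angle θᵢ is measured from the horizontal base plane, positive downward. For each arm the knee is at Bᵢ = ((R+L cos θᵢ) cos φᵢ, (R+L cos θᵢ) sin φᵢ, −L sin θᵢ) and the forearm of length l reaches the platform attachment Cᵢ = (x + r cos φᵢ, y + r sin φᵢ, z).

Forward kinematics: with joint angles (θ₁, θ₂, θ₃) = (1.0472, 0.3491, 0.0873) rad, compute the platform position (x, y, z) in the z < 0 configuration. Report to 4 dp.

(-0.1242, -0.0282, -0.2837)

φ1=0.0°: virtual centre (0.1550, 0.0000, -0.1299), radius l
arm 2 at φ=120.0°: ρ2 = 0.2210;  centre 2 = (-0.1105, 0.1914, -0.0513)
arm 3 at φ=240.0°: ρ3 = 0.2294;  centre 3 = (-0.1147, -0.1987, -0.0131)
eliminate P² terms by subtracting sphere 1 from 2 and 3
linear system: -0.5310x+0.3827y = 0.0106−0.1572z; -0.5394x+-0.3974y = 0.0119−0.2337z
det = 0.4174;  x = -0.0210+0.3639z,  y = -0.0015+0.0941z
into |P−centre ₁|² = l²: 1.1412z² + 0.1315z + -0.0546 = 0;  Δ = 0.2663;  z = -0.2837 or 0.1685 → z<0 root = -0.2837
x = -0.1242, y = -0.0282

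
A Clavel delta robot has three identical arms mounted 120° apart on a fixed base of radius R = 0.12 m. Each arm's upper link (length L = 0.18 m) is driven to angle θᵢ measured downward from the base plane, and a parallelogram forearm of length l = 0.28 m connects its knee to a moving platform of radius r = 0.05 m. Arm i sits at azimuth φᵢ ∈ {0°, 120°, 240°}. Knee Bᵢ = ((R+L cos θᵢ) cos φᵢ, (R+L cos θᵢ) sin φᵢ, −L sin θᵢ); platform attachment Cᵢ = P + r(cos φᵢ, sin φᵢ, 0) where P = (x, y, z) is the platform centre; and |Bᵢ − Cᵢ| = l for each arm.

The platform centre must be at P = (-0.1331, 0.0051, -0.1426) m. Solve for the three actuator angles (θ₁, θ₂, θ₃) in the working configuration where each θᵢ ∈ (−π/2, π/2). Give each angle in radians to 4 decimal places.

θ₁ = 1.1343, θ₂ = -0.2620, θ₃ = -0.1749

φ1=0.0° → target in arm frame (-0.1331, 0.0051)
  A cos θ + B sin θ = C:  0.2031·cos θ + -0.1426·sin θ = -0.0434
  γ=atan2(-0.1426,0.2031)=-0.6121;  ψ=arccos(-0.1747)=1.7464;  θ1=γ+ψ≈1.1343
φ2=120.0° → target in arm frame (0.0710, 0.1127)
  A cos θ + B sin θ = C:  -0.0010·cos θ + -0.1426·sin θ = 0.0360
  θ2 = atan2(B,A) + arccos(C/0.1426) = -0.2620
arm 3 (φ=240.0°): x'=0.0621, y'=-0.1178
  A cos θ + B sin θ = C:  0.0079·cos θ + -0.1426·sin θ = 0.0326
  γ=atan2(-0.1426,0.0079)=-1.5157;  ψ=arccos(0.2280)=1.3408;  θ3=γ+ψ≈-0.1749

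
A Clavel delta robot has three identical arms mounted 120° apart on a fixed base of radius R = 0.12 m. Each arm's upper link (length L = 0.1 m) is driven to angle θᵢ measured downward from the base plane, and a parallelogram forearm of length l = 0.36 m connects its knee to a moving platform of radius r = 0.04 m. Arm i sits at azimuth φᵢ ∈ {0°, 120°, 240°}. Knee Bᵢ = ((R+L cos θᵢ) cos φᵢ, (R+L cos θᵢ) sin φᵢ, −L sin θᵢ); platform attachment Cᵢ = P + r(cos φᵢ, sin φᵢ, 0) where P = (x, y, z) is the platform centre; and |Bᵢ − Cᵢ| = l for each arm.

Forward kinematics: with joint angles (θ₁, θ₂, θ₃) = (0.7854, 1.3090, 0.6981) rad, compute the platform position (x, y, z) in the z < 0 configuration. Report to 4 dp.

O1 = (0.1507·cos0.0°, 0.1507·sin0.0°, -0.0707) = (0.1507, 0.0000, -0.0707)
O2 = (0.1059·cos120.0°, 0.1059·sin120.0°, -0.0966) = (-0.0529, 0.0917, -0.0966)
arm 3 at φ=240.0°: e+L cos θ3 = 0.1566;  O3 = (-0.0783, -0.1356, -0.0643)
|O₂|²−|O₁|² = -0.0072;  |O₃|²−|O₁|² = 0.0009
linear system: -0.4073x+0.1834y = -0.0072−-0.0518z; -0.4580x+-0.2713y = 0.0009−0.0129z
det = 0.1945;  x = 0.0091+-0.0601z,  y = -0.0189+0.1489z
sphere 1 gives Az²+Bz+C=0 with A=1.0258, B=0.1528, C=-0.1042;  B²−4AC=0.4509;  roots -0.4018, 0.2528;  negative root z = -0.4018
x = 0.0332, y = -0.0787

(0.0332, -0.0787, -0.4018)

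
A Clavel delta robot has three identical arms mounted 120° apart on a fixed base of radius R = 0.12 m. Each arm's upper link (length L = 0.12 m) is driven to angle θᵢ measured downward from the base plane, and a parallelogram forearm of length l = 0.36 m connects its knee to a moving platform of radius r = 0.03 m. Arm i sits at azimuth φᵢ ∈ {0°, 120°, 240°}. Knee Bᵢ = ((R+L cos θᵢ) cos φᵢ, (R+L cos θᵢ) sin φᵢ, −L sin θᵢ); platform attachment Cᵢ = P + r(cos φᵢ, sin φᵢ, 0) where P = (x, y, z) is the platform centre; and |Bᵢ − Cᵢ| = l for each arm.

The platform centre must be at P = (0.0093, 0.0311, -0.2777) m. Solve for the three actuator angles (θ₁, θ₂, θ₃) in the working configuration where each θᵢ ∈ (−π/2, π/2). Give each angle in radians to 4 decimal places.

θ₁ = -0.1738, θ₂ = -0.2617, θ₃ = 0.0875

φ1=0.0° → target in arm frame (0.0093, 0.0311)
  e−x'=0.0807;  (l²−L²−(e−x')²−y'²−z²)/2L = 0.1275
  γ=atan2(-0.2777,0.0807)=-1.2880;  ψ=arccos(0.4409)=1.1142;  θ1=γ+ψ≈-0.1738
rotate P by −φ2: (0.0223, -0.0236, -0.2777)
  A=0.0677, B=-0.2777, C=(l²−L²−A²−y'²−z²)/(2L)=0.1373
  θ2 = atan2(B,A) + arccos(C/0.2858) = -0.2617
arm 3 (φ=240.0°): x'=-0.0316, y'=-0.0075
  A cos θ + B sin θ = C:  0.1216·cos θ + -0.2777·sin θ = 0.0968
  √(A²+B²)=0.3031;  θ3 = -1.1581+1.2456 ≈ 0.0875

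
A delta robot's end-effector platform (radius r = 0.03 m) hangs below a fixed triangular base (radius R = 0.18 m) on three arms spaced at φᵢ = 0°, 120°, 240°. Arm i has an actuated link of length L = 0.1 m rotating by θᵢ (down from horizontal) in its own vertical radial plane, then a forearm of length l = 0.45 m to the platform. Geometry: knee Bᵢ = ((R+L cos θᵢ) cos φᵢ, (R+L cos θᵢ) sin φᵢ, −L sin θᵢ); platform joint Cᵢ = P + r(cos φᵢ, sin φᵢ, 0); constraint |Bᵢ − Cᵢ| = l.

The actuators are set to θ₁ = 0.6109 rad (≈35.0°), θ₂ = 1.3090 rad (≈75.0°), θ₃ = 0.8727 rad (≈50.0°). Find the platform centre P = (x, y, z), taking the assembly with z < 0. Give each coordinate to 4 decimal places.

arm 1 at φ=0.0°: ρ1 = 0.2319;  centre 1 = (0.2319, 0.0000, -0.0574)
arm 2 at φ=120.0°: ρ2 = 0.1759;  centre 2 = (-0.0879, 0.1523, -0.0966)
φ3=240.0°: virtual centre (-0.1071, -0.1856, -0.0766), radius l
|centre ₂|²−|centre ₁|² = -0.0168;  |centre ₃|²−|centre ₁|² = -0.0053
[-0.6397 0.3046 -0.0785]·P = -0.0168;  [-0.6781 -0.3711 -0.0385]·P = -0.0053
det = 0.4440;  x = 0.0177+-0.0920z,  y = -0.0180+0.0644z
sphere 1 gives Az²+Bz+C=0 with A=1.0126, B=0.1518, C=-0.1530;  B²−4AC=0.6427;  roots -0.4708, 0.3209;  negative root z = -0.4708
x = 0.0610, y = -0.0484

(0.0610, -0.0484, -0.4708)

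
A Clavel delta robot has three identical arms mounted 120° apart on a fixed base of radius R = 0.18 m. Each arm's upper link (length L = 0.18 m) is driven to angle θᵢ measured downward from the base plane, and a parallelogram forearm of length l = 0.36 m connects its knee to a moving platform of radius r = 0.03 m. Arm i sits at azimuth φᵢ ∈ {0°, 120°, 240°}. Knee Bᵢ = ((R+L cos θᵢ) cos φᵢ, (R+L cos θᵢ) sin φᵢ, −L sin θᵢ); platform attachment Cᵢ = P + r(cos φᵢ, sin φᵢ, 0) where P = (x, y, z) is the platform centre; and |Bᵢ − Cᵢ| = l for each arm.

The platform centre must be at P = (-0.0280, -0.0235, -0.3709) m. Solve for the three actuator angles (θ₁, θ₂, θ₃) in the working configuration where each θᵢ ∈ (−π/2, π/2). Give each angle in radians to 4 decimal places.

rotate P by −φ1: (-0.0280, -0.0235, -0.3709)
  A cos θ + B sin θ = C:  0.1780·cos θ + -0.3709·sin θ = -0.2017
  √(A²+B²)=0.4114;  θ1 = -1.1233+2.0831 ≈ 0.9598
φ2=120.0° → target in arm frame (-0.0064, 0.0360)
  A cos θ + B sin θ = C:  0.1564·cos θ + -0.3709·sin θ = -0.1836
  γ=atan2(-0.3709,0.1564)=-1.1719;  ψ=arccos(-0.4562)=2.0445;  θ2=γ+ψ≈0.8727
rotate P by −φ3: (0.0344, -0.0125, -0.3709)
  e−x'=0.1156;  (l²−L²−(e−x')²−y'²−z²)/2L = -0.1497
  θ3 = atan2(B,A) + arccos(C/0.3885) = 0.6978

θ₁ = 0.9598, θ₂ = 0.8727, θ₃ = 0.6978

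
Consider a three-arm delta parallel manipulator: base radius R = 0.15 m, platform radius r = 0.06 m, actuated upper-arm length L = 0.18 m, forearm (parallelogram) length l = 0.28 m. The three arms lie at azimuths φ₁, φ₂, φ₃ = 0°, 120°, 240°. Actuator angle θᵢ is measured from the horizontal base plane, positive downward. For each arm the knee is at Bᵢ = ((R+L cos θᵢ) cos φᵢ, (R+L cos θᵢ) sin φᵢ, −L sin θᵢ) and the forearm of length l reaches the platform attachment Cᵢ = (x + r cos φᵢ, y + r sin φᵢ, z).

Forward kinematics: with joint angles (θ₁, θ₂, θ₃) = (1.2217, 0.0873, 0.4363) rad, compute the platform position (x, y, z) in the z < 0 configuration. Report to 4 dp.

S1 = (0.1516·cos0.0°, 0.1516·sin0.0°, -0.1691) = (0.1516, 0.0000, -0.1691)
arm 2 at φ=120.0°: e+L cos θ2 = 0.2693;  S2 = (-0.1347, 0.2332, -0.0157)
φ3=240.0°: virtual centre (-0.1266, -0.2192, -0.0761), radius l
eliminate P² terms by subtracting sphere 1 from 2 and 3
plane₁₂: -0.5725x+0.4665y+0.3069z = 0.0212
det = 0.5105;  x = -0.0349+0.4337z,  y = 0.0026+-0.1257z
sphere 1 gives Az²+Bz+C=0 with A=1.2039, B=0.1759, C=-0.0150;  B²−4AC=0.1032;  roots -0.2065, 0.0604;  negative root z = -0.2065
x = -0.1245, y = 0.0285

(-0.1245, 0.0285, -0.2065)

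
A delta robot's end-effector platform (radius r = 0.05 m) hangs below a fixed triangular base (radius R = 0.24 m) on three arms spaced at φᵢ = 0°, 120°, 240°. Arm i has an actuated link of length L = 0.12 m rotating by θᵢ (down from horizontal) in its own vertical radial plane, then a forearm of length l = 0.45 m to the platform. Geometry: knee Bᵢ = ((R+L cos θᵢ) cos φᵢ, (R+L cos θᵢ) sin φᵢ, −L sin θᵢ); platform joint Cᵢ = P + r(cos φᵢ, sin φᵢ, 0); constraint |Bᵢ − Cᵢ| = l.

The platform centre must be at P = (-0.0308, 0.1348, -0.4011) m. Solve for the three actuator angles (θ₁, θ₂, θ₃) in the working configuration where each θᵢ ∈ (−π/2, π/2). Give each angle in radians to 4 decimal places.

θ₁ = 0.8729, θ₂ = -0.0871, θ₃ = 1.2214

φ1=0.0° → target in arm frame (-0.0308, 0.1348)
  A cos θ + B sin θ = C:  0.2208·cos θ + -0.4011·sin θ = -0.1654
  γ=atan2(-0.4011,0.2208)=-1.0676;  ψ=arccos(-0.3613)=1.9405;  θ1=γ+ψ≈0.8729
arm 2 (φ=120.0°): x'=0.1321, y'=-0.0407
  e−x'=0.0579;  (l²−L²−(e−x')²−y'²−z²)/2L = 0.0926
  γ=atan2(-0.4011,0.0579)=-1.4275;  ψ=arccos(0.2284)=1.3404;  θ2=γ+ψ≈-0.0871
rotate P by −φ3: (-0.1013, -0.0941, -0.4011)
  e−x'=0.2913;  (l²−L²−(e−x')²−y'²−z²)/2L = -0.2771
  √(A²+B²)=0.4957;  θ3 = -0.9426+2.1640 ≈ 1.2214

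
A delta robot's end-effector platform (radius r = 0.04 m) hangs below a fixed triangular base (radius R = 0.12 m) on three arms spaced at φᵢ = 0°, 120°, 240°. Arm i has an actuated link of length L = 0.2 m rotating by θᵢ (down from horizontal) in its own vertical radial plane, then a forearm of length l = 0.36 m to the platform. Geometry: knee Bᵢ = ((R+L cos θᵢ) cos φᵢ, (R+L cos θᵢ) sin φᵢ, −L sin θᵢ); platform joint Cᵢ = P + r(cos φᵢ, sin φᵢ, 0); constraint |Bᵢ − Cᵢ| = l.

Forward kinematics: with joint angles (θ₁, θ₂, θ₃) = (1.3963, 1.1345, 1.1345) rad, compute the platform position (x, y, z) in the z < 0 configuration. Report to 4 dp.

arm 1 at φ=0.0°: e+L cos θ1 = 0.1147;  O1 = (0.1147, 0.0000, -0.1970)
φ2=120.0°: virtual centre (-0.0823, 0.1425, -0.1813), radius l
φ3=240.0°: virtual centre (-0.0823, -0.1425, -0.1813), radius l
eliminate P² terms by subtracting sphere 1 from 2 and 3
plane₁₂: -0.3940x+0.2850y+0.0314z = 0.0080
det = 0.2245;  x = -0.0202+0.0797z,  y = 0.0000+0.0000z
quadratic in z: (1.0064)z²+(0.3724)z+(-0.0726)=0, √Δ=0.6564 → z ∈ {-0.5112, 0.1411}; z = -0.5112 (taking z<0)
x = -0.0610, y = 0.0000

(-0.0610, 0.0000, -0.5112)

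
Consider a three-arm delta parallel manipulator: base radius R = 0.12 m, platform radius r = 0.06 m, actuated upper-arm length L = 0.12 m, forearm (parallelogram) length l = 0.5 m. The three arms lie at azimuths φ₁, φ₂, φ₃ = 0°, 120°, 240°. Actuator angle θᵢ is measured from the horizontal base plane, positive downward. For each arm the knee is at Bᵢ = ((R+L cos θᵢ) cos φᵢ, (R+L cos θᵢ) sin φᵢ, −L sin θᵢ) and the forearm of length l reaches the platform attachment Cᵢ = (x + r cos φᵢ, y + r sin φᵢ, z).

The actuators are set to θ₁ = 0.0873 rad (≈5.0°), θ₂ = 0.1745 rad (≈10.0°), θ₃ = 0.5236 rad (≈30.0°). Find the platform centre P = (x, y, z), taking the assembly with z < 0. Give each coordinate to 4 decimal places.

(0.0590, 0.0692, -0.4908)

arm 1 at φ=0.0°: ρ1 = 0.1795;  O1 = (0.1795, 0.0000, -0.0105)
O2 = (0.1782·cos120.0°, 0.1782·sin120.0°, -0.0208) = (-0.0891, 0.1543, -0.0208)
φ3=240.0°: virtual centre (-0.0820, -0.1420, -0.0600), radius l
subtract pairs → two planes through P
plane₁₂: -0.5373x+0.3086y+-0.0207z = -0.0002
Cramer: x(z) = 0.0020-0.1161z;  y(z) = 0.0029-0.1350z
sphere 1 gives Az²+Bz+C=0 with A=1.0317, B=0.0614, C=-0.2184;  B²−4AC=0.9049;  roots -0.4908, 0.4313;  negative root z = -0.4908
x = 0.0590, y = 0.0692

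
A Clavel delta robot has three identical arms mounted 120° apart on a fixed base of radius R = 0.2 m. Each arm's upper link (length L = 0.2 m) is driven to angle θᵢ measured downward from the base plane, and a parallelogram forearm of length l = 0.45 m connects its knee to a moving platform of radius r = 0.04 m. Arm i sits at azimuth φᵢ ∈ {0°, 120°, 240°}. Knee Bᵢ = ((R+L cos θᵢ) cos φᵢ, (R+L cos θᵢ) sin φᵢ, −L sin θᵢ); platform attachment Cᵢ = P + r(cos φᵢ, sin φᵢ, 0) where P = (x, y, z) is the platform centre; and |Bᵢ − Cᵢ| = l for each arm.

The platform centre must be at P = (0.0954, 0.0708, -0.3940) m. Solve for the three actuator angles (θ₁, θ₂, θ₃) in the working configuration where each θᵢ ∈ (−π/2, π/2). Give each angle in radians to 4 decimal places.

rotate P by −φ1: (0.0954, 0.0708, -0.3940)
  A cos θ + B sin θ = C:  0.0646·cos θ + -0.3940·sin θ = -0.0048
  γ=atan2(-0.3940,0.0646)=-1.4083;  ψ=arccos(-0.0120)=1.5828;  θ1=γ+ψ≈0.1745
arm 2 (φ=120.0°): x'=0.0136, y'=-0.1180
  e−x'=0.1464;  (l²−L²−(e−x')²−y'²−z²)/2L = -0.0702
  √(A²+B²)=0.4203;  θ2 = -1.2151+1.7387 ≈ 0.5236
arm 3 (φ=240.0°): x'=-0.1090, y'=0.0472
  A=0.2690, B=-0.3940, C=(l²−L²−A²−y'²−z²)/(2L)=-0.1683
  √(A²+B²)=0.4771;  θ3 = -0.9717+1.9314 ≈ 0.9597

θ₁ = 0.1745, θ₂ = 0.5236, θ₃ = 0.9597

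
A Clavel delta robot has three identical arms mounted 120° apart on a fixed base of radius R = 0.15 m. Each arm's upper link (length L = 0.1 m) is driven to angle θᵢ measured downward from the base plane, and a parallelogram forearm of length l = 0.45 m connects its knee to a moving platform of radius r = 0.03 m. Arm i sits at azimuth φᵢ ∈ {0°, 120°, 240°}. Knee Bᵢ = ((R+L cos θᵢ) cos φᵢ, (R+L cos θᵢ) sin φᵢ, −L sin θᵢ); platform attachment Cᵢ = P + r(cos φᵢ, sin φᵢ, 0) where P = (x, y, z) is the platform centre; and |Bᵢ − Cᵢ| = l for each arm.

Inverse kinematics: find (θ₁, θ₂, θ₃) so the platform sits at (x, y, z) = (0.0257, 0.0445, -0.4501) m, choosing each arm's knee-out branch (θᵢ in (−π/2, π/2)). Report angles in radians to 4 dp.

rotate P by −φ1: (0.0257, 0.0445, -0.4501)
  A=0.0943, B=-0.4501, C=(l²−L²−A²−y'²−z²)/(2L)=-0.1048
  θ1 = atan2(B,A) + arccos(C/0.4599) = 0.4365
arm 2 (φ=120.0°): x'=0.0257, y'=-0.0445
  A=0.0943, B=-0.4501, C=(l²−L²−A²−y'²−z²)/(2L)=-0.1048
  √(A²+B²)=0.4599;  θ2 = -1.3642+1.8008 ≈ 0.4365
rotate P by −φ3: (-0.0514, 0.0000, -0.4501)
  e−x'=0.1714;  (l²−L²−(e−x')²−y'²−z²)/2L = -0.1973
  γ=atan2(-0.4501,0.1714)=-1.2070;  ψ=arccos(-0.4097)=1.9929;  θ3=γ+ψ≈0.7859

θ₁ = 0.4365, θ₂ = 0.4365, θ₃ = 0.7859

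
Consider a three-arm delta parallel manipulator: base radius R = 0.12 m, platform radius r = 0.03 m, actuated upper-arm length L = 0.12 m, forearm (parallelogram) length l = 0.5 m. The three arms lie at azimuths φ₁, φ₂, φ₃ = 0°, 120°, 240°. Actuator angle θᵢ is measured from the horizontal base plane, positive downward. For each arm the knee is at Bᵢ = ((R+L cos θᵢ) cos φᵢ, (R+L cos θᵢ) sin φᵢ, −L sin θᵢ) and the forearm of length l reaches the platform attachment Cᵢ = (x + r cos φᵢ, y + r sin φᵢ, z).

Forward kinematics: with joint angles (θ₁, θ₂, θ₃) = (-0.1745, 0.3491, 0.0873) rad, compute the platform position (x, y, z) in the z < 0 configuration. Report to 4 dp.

(0.0695, -0.0416, -0.4577)

arm 1 at φ=0.0°: (R−r)+L cos θ1 = 0.2082;  centre 1 = (0.2082, 0.0000, 0.0208)
centre 2 = (0.2028·cos120.0°, 0.2028·sin120.0°, -0.0410) = (-0.1014, 0.1756, -0.0410)
centre 3 = (0.2095·cos240.0°, 0.2095·sin240.0°, -0.0105) = (-0.1048, -0.1815, -0.0105)
|centre ₂|²−|centre ₁|² = -0.0010;  |centre ₃|²−|centre ₁|² = 0.0002
linear system: -0.6191x+0.3512y = -0.0010−-0.1238z; -0.6259x+-0.3629y = 0.0002−-0.0626z
Cramer: x(z) = 0.0006-0.1505z;  y(z) = -0.0017+0.0871z
sphere 1 gives Az²+Bz+C=0 with A=1.0302, B=0.0205, C=-0.2065;  B²−4AC=0.8513;  roots -0.4577, 0.4378;  negative root z = -0.4577
x = 0.0695, y = -0.0416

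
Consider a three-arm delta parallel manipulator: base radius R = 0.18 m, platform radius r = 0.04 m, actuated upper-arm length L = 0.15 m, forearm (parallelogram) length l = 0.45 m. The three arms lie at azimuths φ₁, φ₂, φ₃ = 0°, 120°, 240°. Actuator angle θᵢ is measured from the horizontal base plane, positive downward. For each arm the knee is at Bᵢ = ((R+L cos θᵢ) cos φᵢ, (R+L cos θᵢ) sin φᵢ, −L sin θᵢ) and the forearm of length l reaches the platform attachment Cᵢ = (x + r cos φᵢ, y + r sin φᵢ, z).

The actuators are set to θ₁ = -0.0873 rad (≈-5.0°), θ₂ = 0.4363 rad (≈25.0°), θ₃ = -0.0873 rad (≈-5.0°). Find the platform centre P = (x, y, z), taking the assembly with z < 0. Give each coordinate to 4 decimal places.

φ1=0.0°: virtual centre (0.2894, 0.0000, 0.0131), radius l
arm 2 at φ=120.0°: ρ2 = 0.2759;  S2 = (-0.1380, 0.2390, -0.0634)
φ3=240.0°: virtual centre (-0.1447, -0.2507, 0.0131), radius l
subtract pairs → two planes through P
[-0.8548 0.4780 -0.1529]·P = -0.0038;  [-0.8683 -0.5013 0.0000]·P = 0.0000
Cramer: x(z) = 0.0022-0.0909z;  y(z) = -0.0039+0.1574z
into |P−S₁|² = l²: 1.0330z² + 0.0248z + -0.1198 = 0;  Δ = 0.4958;  z = -0.3528 or 0.3288 → z<0 root = -0.3528
x = 0.0343, y = -0.0594

(0.0343, -0.0594, -0.3528)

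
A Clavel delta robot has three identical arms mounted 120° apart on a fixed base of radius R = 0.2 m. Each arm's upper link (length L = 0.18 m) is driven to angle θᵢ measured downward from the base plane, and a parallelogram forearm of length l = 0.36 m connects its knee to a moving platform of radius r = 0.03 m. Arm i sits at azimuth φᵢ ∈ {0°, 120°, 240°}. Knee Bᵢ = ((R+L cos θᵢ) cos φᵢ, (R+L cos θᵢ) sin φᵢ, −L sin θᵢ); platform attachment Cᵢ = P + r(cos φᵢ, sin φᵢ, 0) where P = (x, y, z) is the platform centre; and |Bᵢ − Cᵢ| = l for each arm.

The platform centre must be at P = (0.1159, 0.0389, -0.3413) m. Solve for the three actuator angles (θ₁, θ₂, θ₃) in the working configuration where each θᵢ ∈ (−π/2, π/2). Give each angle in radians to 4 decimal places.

θ₁ = 0.3491, θ₂ = 1.0467, θ₃ = 1.3089

φ1=0.0° → target in arm frame (0.1159, 0.0389)
  A=0.0541, B=-0.3413, C=(l²−L²−A²−y'²−z²)/(2L)=-0.0659
  √(A²+B²)=0.3456;  θ1 = -1.4136+1.7627 ≈ 0.3491
arm 2 (φ=120.0°): x'=-0.0243, y'=-0.1198
  e−x'=0.1943;  (l²−L²−(e−x')²−y'²−z²)/2L = -0.1983
  γ=atan2(-0.3413,0.1943)=-1.0533;  ψ=arccos(-0.5049)=2.1001;  θ2=γ+ψ≈1.0467
arm 3 (φ=240.0°): x'=-0.0916, y'=0.0809
  e−x'=0.2616;  (l²−L²−(e−x')²−y'²−z²)/2L = -0.2619
  √(A²+B²)=0.4300;  θ3 = -0.9168+2.2256 ≈ 1.3089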